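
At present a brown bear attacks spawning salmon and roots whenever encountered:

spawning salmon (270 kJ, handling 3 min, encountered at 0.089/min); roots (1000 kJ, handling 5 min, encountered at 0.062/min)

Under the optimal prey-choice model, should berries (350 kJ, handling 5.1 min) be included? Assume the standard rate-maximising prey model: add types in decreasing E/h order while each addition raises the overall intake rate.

Intake rate on the current diet: R = (0.089×270 + 0.062×1000) / (1 + 0.089×3 + 0.062×5) = 86.03/1.577 = 54.55 kJ/min.
Profitability of berries: 350/5.1 = 68.63 kJ/min.
68.63 > 54.55, so adding berries raises the average — include it.

Yes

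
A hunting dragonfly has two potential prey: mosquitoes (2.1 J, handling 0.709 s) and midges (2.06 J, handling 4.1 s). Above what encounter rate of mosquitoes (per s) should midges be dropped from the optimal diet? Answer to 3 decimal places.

0.288 per s

At the threshold, the rate on mosquitoes alone equals the profitability of midges: λ·2.1/(1 + λ·0.709) = 2.06/4.1 = 0.5024.
Rearranging, λ(2.1 − 0.5024×0.709) = 0.5024, so λ = 0.5024/1.744 = 0.2881 per s.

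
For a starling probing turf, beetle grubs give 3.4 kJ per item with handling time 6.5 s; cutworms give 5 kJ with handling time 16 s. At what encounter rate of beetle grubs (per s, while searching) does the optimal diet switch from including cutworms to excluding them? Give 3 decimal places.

0.228 per s

At the threshold, the rate on beetle grubs alone equals the profitability of cutworms: λ·3.4/(1 + λ·6.5) = 5/16 = 0.3125.
Rearranging, λ(3.4 − 0.3125×6.5) = 0.3125, so λ = 0.3125/1.369 = 0.2283 per s.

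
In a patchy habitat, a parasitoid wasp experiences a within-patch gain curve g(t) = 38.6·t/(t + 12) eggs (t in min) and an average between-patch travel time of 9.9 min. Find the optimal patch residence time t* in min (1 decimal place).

10.9 min

Maximise g(t)/(T+t): set derivative to zero → g'(t)(T+t) = g(t).
g'(t) = 38.6·12/(t + 12)². Setting 38.6·12/(t+12)² = 38.6t/[(t+12)(9.9+t)] gives 12(9.9+t) = t(t+12), so t² = 12×9.9 = 118.8.
t* = √118.8 = 10.9 min.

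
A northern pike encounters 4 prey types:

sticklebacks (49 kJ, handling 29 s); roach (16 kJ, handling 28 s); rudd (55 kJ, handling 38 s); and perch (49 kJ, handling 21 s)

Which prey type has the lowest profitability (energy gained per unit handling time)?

In descending order of E/h:
perch: 49/21 = 2.33 kJ/s
sticklebacks: 49/29 = 1.69 kJ/s
rudd: 55/38 = 1.45 kJ/s
roach: 16/28 = 0.571 kJ/s

roach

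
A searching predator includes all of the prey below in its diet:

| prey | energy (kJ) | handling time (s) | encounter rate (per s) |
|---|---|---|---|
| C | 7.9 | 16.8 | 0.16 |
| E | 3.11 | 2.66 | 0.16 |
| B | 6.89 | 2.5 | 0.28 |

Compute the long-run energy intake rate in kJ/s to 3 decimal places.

R = (0.16×7.9 + 0.16×3.11 + 0.28×6.89) / (1 + 0.16×16.8 + 0.16×2.66 + 0.28×2.5) = 3.691/4.814 = 0.7667 kJ/s.

0.767 kJ/s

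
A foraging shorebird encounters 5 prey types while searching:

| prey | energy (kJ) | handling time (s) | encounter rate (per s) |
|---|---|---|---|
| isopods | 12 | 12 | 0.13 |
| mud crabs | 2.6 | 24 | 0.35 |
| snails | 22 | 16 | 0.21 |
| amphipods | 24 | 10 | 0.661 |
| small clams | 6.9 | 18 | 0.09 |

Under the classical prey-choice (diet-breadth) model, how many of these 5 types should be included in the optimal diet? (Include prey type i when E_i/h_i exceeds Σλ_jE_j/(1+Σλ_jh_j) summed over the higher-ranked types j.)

1

Profitabilities (E/h, kJ/s): amphipods 2.4, snails 1.38, isopods 1, small clams 0.383, mud crabs 0.108. Add prey in this order while the next type's profitability exceeds the intake rate on those already taken.
Rate on top 1: 2.085. snails: 1.38 < 2.085 → exclude; stop.
Optimal diet: amphipods — 1 of 5 types.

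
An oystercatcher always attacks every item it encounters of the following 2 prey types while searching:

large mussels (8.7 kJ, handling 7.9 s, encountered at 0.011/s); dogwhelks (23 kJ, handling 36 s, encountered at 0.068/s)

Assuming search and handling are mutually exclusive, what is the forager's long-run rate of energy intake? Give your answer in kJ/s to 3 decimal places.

0.470 kJ/s

R = (0.011×8.7 + 0.068×23) / (1 + 0.011×7.9 + 0.068×36) = 1.66/3.535 = 0.4695 kJ/s.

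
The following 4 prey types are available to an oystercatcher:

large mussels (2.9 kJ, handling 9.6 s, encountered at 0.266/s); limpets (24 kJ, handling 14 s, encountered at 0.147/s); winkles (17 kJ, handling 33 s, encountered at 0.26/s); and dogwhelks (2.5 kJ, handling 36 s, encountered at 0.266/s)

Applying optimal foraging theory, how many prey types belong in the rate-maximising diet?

Profitabilities (E/h, kJ/s): limpets 1.71, winkles 0.515, large mussels 0.302, dogwhelks 0.0694. Add prey in this order while the next type's profitability exceeds the intake rate on those already taken.
Rate on top 1: 1.154. winkles: 0.515 < 1.154 → exclude; stop.
Optimal diet: limpets — 1 of 4 types.

1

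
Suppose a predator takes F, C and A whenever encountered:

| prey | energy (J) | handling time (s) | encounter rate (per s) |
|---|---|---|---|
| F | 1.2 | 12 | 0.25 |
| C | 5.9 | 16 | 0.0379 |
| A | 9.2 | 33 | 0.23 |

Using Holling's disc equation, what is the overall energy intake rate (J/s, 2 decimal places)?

R = Σλ_iE_i / (1 + Σλ_ih_i)
Numerator: 0.25×1.2 + 0.0379×5.9 + 0.23×9.2 = 2.64
Denominator: 1 + 0.25×12 + 0.0379×16 + 0.23×33 = 12.2
R = 2.64/12.2 = 0.2164 J/s

0.22 J/s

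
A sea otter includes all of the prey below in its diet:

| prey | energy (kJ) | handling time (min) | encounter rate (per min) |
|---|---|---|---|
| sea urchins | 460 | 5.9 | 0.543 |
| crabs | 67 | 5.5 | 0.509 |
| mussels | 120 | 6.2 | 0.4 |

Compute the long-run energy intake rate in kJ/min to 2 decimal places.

R = Σλ_iE_i / (1 + Σλ_ih_i)
Numerator: 0.543×460 + 0.509×67 + 0.4×120 = 331.9
Denominator: 1 + 0.543×5.9 + 0.509×5.5 + 0.4×6.2 = 9.483
R = 331.9/9.483 = 35 kJ/min

35.00 kJ/min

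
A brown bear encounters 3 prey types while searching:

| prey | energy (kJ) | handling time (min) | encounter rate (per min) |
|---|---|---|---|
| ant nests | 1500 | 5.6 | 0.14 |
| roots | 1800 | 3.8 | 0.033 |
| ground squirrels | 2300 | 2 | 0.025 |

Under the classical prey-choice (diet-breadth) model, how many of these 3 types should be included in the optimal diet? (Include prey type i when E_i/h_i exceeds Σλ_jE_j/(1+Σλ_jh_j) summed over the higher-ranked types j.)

3

Rank by E/h (kJ/min): ground squirrels 1.15e+03, roots 474, ant nests 268. Include each in turn until the next type's E/h falls below the running intake rate.
Rate on top 1: 54.76. roots: 474 > 54.76 → include.
Rate on top 2: 99.46. ant nests: 268 > 99.46 → include.
Optimal diet: ground squirrels, roots, ant nests — 3 of 3 types.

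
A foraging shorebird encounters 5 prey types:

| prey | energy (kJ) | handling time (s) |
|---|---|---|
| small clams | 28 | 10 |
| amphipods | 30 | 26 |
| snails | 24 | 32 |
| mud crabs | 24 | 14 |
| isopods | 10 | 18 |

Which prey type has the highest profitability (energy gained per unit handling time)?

small clams

In descending order of E/h:
small clams: 28/10 = 2.8 kJ/s
mud crabs: 24/14 = 1.71 kJ/s
amphipods: 30/26 = 1.15 kJ/s
snails: 24/32 = 0.75 kJ/s
isopods: 10/18 = 0.556 kJ/s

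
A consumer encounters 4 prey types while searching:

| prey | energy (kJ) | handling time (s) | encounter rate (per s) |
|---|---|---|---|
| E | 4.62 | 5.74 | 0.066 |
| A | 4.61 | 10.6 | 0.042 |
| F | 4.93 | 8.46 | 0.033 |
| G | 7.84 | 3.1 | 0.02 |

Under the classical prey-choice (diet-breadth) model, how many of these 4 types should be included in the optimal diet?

4

Profitabilities (E/h, kJ/s): G 2.53, E 0.805, F 0.583, A 0.435. Add prey in this order while the next type's profitability exceeds the intake rate on those already taken.
Rate on top 1: 0.1476. E: 0.805 > 0.1476 → include.
Rate on top 2: 0.3205. F: 0.583 > 0.3205 → include.
Rate on top 3: 0.363. A: 0.435 > 0.363 → include.
Optimal diet: G, E, F, A — 4 of 4 types.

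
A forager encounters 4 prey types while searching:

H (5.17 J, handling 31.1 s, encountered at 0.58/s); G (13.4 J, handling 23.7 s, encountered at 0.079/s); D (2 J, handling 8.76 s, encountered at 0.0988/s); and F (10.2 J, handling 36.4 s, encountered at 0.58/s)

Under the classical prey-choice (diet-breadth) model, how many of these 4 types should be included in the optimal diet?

Rank by E/h (J/s): G 0.565, F 0.28, D 0.228, H 0.166. Include each in turn until the next type's E/h falls below the running intake rate.
Rate on top 1: 0.3686. F: 0.28 < 0.3686 → exclude; stop.
Optimal diet: G — 1 of 4 types.

1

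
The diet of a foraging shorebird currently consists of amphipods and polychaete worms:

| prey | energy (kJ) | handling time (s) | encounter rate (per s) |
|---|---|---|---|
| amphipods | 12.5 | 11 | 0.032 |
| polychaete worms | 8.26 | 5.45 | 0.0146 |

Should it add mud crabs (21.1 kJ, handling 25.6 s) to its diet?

Intake rate on the current diet: R = (0.032×12.5 + 0.0146×8.26) / (1 + 0.032×11 + 0.0146×5.45) = 0.5206/1.432 = 0.3637 kJ/s.
mud crabs: E/h = 21.1/25.6 = 0.8242 kJ/s.
Since 0.8242 > R, including mud crabs increases the long-run rate.

Yes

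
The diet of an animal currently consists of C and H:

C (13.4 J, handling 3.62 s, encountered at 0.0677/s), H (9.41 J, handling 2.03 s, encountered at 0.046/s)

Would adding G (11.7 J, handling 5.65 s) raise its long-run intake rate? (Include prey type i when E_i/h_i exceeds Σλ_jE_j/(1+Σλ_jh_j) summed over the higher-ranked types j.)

Yes

Intake rate on the current diet: R = (0.0677×13.4 + 0.046×9.41) / (1 + 0.0677×3.62 + 0.046×2.03) = 1.34/1.338 = 1.001 J/s.
Profitability of G: 11.7/5.65 = 2.071 J/s.
2.071 > 1.001, so adding G raises the average — include it.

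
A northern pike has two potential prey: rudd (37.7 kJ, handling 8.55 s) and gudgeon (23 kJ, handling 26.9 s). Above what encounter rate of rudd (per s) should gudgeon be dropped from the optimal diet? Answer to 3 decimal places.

The zero-one rule: include gudgeon iff E₂/h₂ > λE₁/(1+λh₁). Equality gives the switch point.
λE₁h₂ = E₂ + λE₂h₁ ⇒ λ = E₂/(E₁h₂ − E₂h₁) = 23/(1014 − 196.7) = 0.02814 per s.

0.028 per s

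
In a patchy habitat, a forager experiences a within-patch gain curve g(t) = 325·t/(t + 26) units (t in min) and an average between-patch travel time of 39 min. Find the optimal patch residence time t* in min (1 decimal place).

31.8 min

By the marginal value theorem, leave when the instantaneous gain rate g'(t) equals the habitat-wide average g(t)/(T + t).
g'(t) = 325·26/(t + 26)². Setting 325·26/(t+26)² = 325t/[(t+26)(39+t)] gives 26(39+t) = t(t+26), so t² = 26×39 = 1014.
t* = √1014 = 31.84 min.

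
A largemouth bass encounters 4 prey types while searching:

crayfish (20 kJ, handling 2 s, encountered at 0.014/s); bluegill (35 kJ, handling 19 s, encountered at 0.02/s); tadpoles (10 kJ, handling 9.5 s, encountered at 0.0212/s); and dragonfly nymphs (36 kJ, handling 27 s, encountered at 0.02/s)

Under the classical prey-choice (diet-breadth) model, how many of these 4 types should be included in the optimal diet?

Profitabilities (E/h, kJ/s): crayfish 10, bluegill 1.84, dragonfly nymphs 1.33, tadpoles 1.05. Add prey in this order while the next type's profitability exceeds the intake rate on those already taken.
Rate on top 1: 0.2724. bluegill: 1.84 > 0.2724 → include.
Rate on top 2: 0.696. dragonfly nymphs: 1.33 > 0.696 → include.
Rate on top 3: 0.8727. tadpoles: 1.05 > 0.8727 → include.
Optimal diet: crayfish, bluegill, dragonfly nymphs, tadpoles — 4 of 4 types.

4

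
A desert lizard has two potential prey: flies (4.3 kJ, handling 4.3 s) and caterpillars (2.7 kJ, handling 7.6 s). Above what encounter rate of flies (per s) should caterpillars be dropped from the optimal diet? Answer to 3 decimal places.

0.128 per s

The zero-one rule: include caterpillars iff E₂/h₂ > λE₁/(1+λh₁). Equality gives the switch point.
λE₁h₂ = E₂ + λE₂h₁ ⇒ λ = E₂/(E₁h₂ − E₂h₁) = 2.7/(32.68 − 11.61) = 0.1281 per s.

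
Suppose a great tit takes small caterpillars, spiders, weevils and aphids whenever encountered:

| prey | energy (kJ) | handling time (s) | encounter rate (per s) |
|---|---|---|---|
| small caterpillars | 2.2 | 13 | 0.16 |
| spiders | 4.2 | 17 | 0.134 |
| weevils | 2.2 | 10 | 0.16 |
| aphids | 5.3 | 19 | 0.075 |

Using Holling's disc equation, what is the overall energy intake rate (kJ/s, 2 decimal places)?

0.20 kJ/s

Energy encountered per unit search time: 0.16×2.2 + 0.134×4.2 + 0.16×2.2 + 0.075×5.3 = 1.664 kJ/s.
Handling time per unit search time: 0.16×13 + 0.134×17 + 0.16×10 + 0.075×19 = 7.383.
Rate = 1.664/(1 + 7.383) = 0.1985 kJ/s.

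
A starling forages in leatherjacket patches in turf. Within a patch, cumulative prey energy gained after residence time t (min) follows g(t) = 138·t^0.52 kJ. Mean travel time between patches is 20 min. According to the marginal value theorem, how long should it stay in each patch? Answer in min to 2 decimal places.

21.67 min

Maximise g(t)/(T+t): set derivative to zero → g'(t)(T+t) = g(t).
g'(t) = 0.52·138·t^-0.48. Setting 0.52·138·t^-0.48 = 138·t^0.52/(20+t) gives 0.52(20+t) = t, so 0.48·t = 0.52×20.
t* = 0.52×20/0.48 = 21.67 min.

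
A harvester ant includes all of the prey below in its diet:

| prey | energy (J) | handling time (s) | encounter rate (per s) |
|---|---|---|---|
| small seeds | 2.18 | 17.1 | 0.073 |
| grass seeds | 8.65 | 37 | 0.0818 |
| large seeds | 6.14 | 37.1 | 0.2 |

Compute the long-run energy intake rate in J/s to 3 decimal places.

0.165 J/s

R = (0.073×2.18 + 0.0818×8.65 + 0.2×6.14) / (1 + 0.073×17.1 + 0.0818×37 + 0.2×37.1) = 2.095/12.69 = 0.165 J/s.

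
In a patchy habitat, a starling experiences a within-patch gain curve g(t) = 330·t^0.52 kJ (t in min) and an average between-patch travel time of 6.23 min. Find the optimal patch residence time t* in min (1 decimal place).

6.7 min

By the marginal value theorem, leave when the instantaneous gain rate g'(t) equals the habitat-wide average g(t)/(T + t).
g'(t) = 0.52·330·t^-0.48. Setting 0.52·330·t^-0.48 = 330·t^0.52/(6.23+t) gives 0.52(6.23+t) = t, so 0.48·t = 0.52×6.23.
t* = 0.52×6.23/0.48 = 6.749 min.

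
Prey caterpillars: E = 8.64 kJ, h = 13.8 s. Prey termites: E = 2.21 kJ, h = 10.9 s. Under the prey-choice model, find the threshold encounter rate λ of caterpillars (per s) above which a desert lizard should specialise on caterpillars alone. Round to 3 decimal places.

The zero-one rule: include termites iff E₂/h₂ > λE₁/(1+λh₁). Equality gives the switch point.
λE₁h₂ = E₂ + λE₂h₁ ⇒ λ = E₂/(E₁h₂ − E₂h₁) = 2.21/(94.18 − 30.5) = 0.03471 per s.

0.035 per s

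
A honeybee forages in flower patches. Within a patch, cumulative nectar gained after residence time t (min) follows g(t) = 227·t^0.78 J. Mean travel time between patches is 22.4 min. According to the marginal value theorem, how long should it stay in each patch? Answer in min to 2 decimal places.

79.42 min

By the marginal value theorem, leave when the instantaneous gain rate g'(t) equals the habitat-wide average g(t)/(T + t).
g'(t) = 0.78·227·t^-0.22. Setting 0.78·227·t^-0.22 = 227·t^0.78/(22.4+t) gives 0.78(22.4+t) = t, so 0.22·t = 0.78×22.4.
t* = 0.78×22.4/0.22 = 79.42 min.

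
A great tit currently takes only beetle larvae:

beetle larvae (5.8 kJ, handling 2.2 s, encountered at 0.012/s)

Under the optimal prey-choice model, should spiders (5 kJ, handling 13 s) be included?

Yes

Current rate: (0.012×5.8)/(1 + 0.012×2.2) = 0.06781 kJ/s.
Profitability of spiders: 5/13 = 0.3846 kJ/s.
0.3846 > 0.06781, so adding spiders raises the average — include it.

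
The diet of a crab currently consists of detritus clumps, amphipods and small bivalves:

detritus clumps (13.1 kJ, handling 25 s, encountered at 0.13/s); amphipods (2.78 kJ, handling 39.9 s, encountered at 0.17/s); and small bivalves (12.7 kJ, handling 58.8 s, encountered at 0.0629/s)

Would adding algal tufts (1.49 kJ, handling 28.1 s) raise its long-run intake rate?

No

Intake rate on the current diet: R = (0.13×13.1 + 0.17×2.78 + 0.0629×12.7) / (1 + 0.13×25 + 0.17×39.9 + 0.0629×58.8) = 2.974/14.73 = 0.2019 kJ/s.
Profitability of algal tufts: 1.49/28.1 = 0.05302 kJ/s.
Since 0.05302 < R, time spent handling algal tufts is better spent searching.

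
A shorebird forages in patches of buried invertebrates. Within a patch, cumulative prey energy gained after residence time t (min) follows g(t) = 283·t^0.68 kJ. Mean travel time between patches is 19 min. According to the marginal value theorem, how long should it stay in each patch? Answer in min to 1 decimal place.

40.4 min

Maximise g(t)/(T+t): set derivative to zero → g'(t)(T+t) = g(t).
g'(t) = 0.68·283·t^-0.32. Setting 0.68·283·t^-0.32 = 283·t^0.68/(19+t) gives 0.68(19+t) = t, so 0.32·t = 0.68×19.
t* = 0.68×19/0.32 = 40.38 min.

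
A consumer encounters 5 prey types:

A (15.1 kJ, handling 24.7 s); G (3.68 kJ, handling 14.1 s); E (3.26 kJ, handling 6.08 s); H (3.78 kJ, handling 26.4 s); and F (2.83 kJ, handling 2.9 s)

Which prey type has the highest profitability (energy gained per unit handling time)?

F

Profitability E/h (kJ/s): A = 15.1/24.7 = 0.611, G = 3.68/14.1 = 0.261, E = 3.26/6.08 = 0.536, H = 3.78/26.4 = 0.143, F = 2.83/2.9 = 0.976.
Ranked: F > A > E > G > H.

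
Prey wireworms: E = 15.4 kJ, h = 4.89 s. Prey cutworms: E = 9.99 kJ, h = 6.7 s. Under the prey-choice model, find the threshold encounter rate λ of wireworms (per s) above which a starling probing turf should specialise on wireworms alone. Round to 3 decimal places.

Drop cutworms once their profitability E₂/h₂ falls below the rate achievable on wireworms alone: E₂/h₂ = λE₁/(1 + λh₁).
Solve for λ: λE₁h₂ = E₂(1 + λh₁) → λ(E₁h₂ − E₂h₁) = E₂ → λ = E₂/(E₁h₂ − E₂h₁).
λ = 9.99/(15.4×6.7 − 9.99×4.89) = 9.99/54.33 = 0.1839 per s.

0.184 per s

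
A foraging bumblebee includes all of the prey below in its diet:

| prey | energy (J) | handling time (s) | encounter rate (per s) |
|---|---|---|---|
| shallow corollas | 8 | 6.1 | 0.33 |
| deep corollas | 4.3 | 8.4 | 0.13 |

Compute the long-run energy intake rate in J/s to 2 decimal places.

Energy encountered per unit search time: 0.33×8 + 0.13×4.3 = 3.199 J/s.
Handling time per unit search time: 0.33×6.1 + 0.13×8.4 = 3.105.
Rate = 3.199/(1 + 3.105) = 0.7793 J/s.

0.78 J/s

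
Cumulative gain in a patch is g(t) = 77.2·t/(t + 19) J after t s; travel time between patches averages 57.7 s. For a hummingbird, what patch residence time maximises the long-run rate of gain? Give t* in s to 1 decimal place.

By the marginal value theorem, leave when the instantaneous gain rate g'(t) equals the habitat-wide average g(t)/(T + t).
g'(t) = 77.2·19/(t + 19)². Setting 77.2·19/(t+19)² = 77.2t/[(t+19)(57.7+t)] gives 19(57.7+t) = t(t+19), so t² = 19×57.7 = 1096.
t* = √1096 = 33.11 s.

33.1 s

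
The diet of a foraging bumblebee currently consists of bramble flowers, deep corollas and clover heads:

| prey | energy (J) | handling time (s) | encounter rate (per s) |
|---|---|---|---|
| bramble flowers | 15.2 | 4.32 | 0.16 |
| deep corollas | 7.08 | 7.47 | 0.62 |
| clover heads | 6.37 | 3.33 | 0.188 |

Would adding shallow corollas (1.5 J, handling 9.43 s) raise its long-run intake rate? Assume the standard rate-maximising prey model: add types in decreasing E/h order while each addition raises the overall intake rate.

On bramble flowers, deep corollas and clover heads alone, R = ΣλE/(1+Σλh) = 8.019/6.949 = 1.154 J/s.
Profitability of shallow corollas: 1.5/9.43 = 0.1591 J/s.
0.1591 < 1.154, so adding shallow corollas would lower the average — exclude it.

No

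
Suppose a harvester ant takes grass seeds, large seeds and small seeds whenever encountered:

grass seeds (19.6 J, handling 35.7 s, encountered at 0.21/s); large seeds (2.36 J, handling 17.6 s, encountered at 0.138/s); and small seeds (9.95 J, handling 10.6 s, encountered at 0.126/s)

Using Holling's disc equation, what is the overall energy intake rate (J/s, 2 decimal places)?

0.46 J/s

R = Σλ_iE_i / (1 + Σλ_ih_i)
Numerator: 0.21×19.6 + 0.138×2.36 + 0.126×9.95 = 5.695
Denominator: 1 + 0.21×35.7 + 0.138×17.6 + 0.126×10.6 = 12.26
R = 5.695/12.26 = 0.4645 J/s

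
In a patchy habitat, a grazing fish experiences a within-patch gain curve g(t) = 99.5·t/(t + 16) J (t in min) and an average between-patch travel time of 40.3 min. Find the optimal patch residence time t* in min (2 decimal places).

By the marginal value theorem, leave when the instantaneous gain rate g'(t) equals the habitat-wide average g(t)/(T + t).
g'(t) = 99.5·16/(t + 16)². Setting 99.5·16/(t+16)² = 99.5t/[(t+16)(40.3+t)] gives 16(40.3+t) = t(t+16), so t² = 16×40.3 = 644.8.
t* = √644.8 = 25.39 min.

25.39 min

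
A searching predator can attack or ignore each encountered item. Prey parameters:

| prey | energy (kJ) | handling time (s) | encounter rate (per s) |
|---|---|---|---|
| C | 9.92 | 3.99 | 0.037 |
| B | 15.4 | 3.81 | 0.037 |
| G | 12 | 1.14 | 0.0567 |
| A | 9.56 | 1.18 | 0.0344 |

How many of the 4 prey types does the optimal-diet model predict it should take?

4

E/h in descending order: G 10.5, A 8.1, B 4.04, C 2.49 kJ/s. The optimal diet is the largest prefix of this list for which every included type satisfies E_i/h_i > R on the types above it.
Rate on top 1: 0.6391. A: 8.1 > 0.6391 → include.
Rate on top 2: 0.9132. B: 4.04 > 0.9132 → include.
Rate on top 3: 1.267. C: 2.49 > 1.267 → include.
Optimal diet: G, A, B, C — 4 of 4 types.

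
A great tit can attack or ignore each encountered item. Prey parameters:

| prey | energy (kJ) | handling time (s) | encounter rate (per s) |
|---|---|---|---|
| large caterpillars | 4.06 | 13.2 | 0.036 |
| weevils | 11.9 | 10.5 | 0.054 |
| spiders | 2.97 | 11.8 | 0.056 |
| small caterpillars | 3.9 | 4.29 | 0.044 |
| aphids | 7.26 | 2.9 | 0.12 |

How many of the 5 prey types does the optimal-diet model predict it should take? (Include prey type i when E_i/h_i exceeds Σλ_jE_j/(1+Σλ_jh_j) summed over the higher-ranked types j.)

E/h in descending order: aphids 2.5, weevils 1.13, small caterpillars 0.909, large caterpillars 0.308, spiders 0.252 kJ/s. The optimal diet is the largest prefix of this list for which every included type satisfies E_i/h_i > R on the types above it.
Rate on top 1: 0.6463. weevils: 1.13 > 0.6463 → include.
Rate on top 2: 0.7905. small caterpillars: 0.909 > 0.7905 → include.
Rate on top 3: 0.8011. large caterpillars: 0.308 < 0.8011 → exclude; stop.
Optimal diet: aphids, weevils, small caterpillars — 3 of 5 types.

3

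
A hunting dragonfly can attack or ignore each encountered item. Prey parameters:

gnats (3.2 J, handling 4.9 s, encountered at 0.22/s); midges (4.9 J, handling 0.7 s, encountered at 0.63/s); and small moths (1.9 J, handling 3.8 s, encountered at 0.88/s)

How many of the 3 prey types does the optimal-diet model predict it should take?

E/h in descending order: midges 7, gnats 0.653, small moths 0.5 J/s. The optimal diet is the largest prefix of this list for which every included type satisfies E_i/h_i > R on the types above it.
Rate on top 1: 2.142. gnats: 0.653 < 2.142 → exclude; stop.
Optimal diet: midges — 1 of 3 types.

1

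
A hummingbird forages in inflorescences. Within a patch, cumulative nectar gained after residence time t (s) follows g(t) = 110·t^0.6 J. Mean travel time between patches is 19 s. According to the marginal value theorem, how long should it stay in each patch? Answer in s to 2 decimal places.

28.50 s

By the marginal value theorem, leave when the instantaneous gain rate g'(t) equals the habitat-wide average g(t)/(T + t).
g'(t) = 0.6·110·t^-0.4. Setting 0.6·110·t^-0.4 = 110·t^0.6/(19+t) gives 0.6(19+t) = t, so 0.40·t = 0.6×19.
t* = 0.6×19/0.40 = 28.5 s.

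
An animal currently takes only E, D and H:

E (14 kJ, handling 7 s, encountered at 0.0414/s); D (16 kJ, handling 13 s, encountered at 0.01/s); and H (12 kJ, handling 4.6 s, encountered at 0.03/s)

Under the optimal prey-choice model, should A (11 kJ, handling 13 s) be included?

Intake rate on the current diet: R = (0.0414×14 + 0.01×16 + 0.03×12) / (1 + 0.0414×7 + 0.01×13 + 0.03×4.6) = 1.1/1.558 = 0.7059 kJ/s.
A: E/h = 11/13 = 0.8462 kJ/s.
0.8462 > 0.7059, so adding A raises the average — include it.

Yes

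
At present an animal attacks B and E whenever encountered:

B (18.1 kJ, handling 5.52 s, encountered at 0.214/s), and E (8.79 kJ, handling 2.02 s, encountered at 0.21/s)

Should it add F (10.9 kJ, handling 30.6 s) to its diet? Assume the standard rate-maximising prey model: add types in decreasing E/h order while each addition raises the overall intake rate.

No

Current rate: (0.214×18.1 + 0.21×8.79)/(1 + 0.214×5.52 + 0.21×2.02) = 2.195 kJ/s.
Profitability of F: 10.9/30.6 = 0.3562 kJ/s.
0.3562 < 2.195, so adding F would lower the average — exclude it.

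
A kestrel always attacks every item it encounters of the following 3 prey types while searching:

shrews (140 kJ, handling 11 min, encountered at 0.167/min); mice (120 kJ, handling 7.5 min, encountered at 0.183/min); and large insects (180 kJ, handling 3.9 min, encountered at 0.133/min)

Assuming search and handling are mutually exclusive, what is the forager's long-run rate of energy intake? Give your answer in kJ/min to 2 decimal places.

R = Σλ_iE_i / (1 + Σλ_ih_i)
Numerator: 0.167×140 + 0.183×120 + 0.133×180 = 69.28
Denominator: 1 + 0.167×11 + 0.183×7.5 + 0.133×3.9 = 4.728
R = 69.28/4.728 = 14.65 kJ/min

14.65 kJ/min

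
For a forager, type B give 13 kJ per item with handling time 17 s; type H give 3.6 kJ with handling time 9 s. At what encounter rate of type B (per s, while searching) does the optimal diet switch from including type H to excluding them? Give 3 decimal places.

0.065 per s

Drop type H once their profitability E₂/h₂ falls below the rate achievable on type B alone: E₂/h₂ = λE₁/(1 + λh₁).
Solve for λ: λE₁h₂ = E₂(1 + λh₁) → λ(E₁h₂ − E₂h₁) = E₂ → λ = E₂/(E₁h₂ − E₂h₁).
λ = 3.6/(13×9 − 3.6×17) = 3.6/55.8 = 0.06452 per s.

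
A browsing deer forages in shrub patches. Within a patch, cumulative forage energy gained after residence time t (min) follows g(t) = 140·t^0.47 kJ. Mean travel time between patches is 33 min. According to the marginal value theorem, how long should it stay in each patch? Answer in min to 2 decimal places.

Maximise g(t)/(T+t): set derivative to zero → g'(t)(T+t) = g(t).
g'(t) = 0.47·140·t^-0.53. Setting 0.47·140·t^-0.53 = 140·t^0.47/(33+t) gives 0.47(33+t) = t, so 0.53·t = 0.47×33.
t* = 0.47×33/0.53 = 29.26 min.

29.26 min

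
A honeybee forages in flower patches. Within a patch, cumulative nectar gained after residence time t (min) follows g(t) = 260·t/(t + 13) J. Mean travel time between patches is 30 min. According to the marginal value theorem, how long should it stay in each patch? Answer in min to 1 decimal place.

By the marginal value theorem, leave when the instantaneous gain rate g'(t) equals the habitat-wide average g(t)/(T + t).
g'(t) = 260·13/(t + 13)². Setting 260·13/(t+13)² = 260t/[(t+13)(30+t)] gives 13(30+t) = t(t+13), so t² = 13×30 = 390.
t* = √390 = 19.75 min.

19.7 min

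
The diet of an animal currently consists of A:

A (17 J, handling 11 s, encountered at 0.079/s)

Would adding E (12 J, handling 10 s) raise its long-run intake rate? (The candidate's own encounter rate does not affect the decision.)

Current rate: (0.079×17)/(1 + 0.079×11) = 0.7186 J/s.
E: E/h = 12/10 = 1.2 J/s.
1.2 > 0.7186, so adding E raises the average — include it.

Yes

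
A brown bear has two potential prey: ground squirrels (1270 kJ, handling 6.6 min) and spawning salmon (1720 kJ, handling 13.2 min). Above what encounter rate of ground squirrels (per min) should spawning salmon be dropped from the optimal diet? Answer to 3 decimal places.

At the threshold, the rate on ground squirrels alone equals the profitability of spawning salmon: λ·1270/(1 + λ·6.6) = 1720/13.2 = 130.3.
Rearranging, λ(1270 − 130.3×6.6) = 130.3, so λ = 130.3/410 = 0.3178 per min.

0.318 per min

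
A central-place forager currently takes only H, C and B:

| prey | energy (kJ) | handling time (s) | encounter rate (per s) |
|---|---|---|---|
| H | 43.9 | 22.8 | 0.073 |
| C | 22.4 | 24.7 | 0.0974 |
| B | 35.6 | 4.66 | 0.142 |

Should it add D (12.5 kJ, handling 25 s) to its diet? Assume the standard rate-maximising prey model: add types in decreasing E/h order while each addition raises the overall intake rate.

No

On H, C and B alone, R = ΣλE/(1+Σλh) = 10.44/5.732 = 1.822 kJ/s.
Profitability of D: 12.5/25 = 0.5 kJ/s.
Since 0.5 < R, time spent handling D is better spent searching.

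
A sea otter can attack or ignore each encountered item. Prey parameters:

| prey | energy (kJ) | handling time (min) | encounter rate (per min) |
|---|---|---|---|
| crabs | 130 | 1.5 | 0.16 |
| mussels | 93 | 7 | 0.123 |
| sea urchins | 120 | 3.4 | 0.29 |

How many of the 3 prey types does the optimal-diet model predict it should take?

Rank by E/h (kJ/min): crabs 86.7, sea urchins 35.3, mussels 13.3. Include each in turn until the next type's E/h falls below the running intake rate.
Rate on top 1: 16.77. sea urchins: 35.3 > 16.77 → include.
Rate on top 2: 24.98. mussels: 13.3 < 24.98 → exclude; stop.
Optimal diet: crabs, sea urchins — 2 of 3 types.

2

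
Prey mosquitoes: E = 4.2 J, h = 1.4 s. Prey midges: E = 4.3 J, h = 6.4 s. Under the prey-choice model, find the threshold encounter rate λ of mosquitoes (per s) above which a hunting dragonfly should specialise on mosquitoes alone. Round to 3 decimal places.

The zero-one rule: include midges iff E₂/h₂ > λE₁/(1+λh₁). Equality gives the switch point.
λE₁h₂ = E₂ + λE₂h₁ ⇒ λ = E₂/(E₁h₂ − E₂h₁) = 4.3/(26.88 − 6.02) = 0.2061 per s.

0.206 per s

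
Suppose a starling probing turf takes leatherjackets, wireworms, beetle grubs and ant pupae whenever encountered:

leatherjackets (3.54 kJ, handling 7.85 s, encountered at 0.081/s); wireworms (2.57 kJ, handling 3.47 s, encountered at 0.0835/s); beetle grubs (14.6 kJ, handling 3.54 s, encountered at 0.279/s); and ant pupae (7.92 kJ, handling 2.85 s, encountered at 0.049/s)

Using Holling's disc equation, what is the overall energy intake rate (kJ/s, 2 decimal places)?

1.63 kJ/s

Energy encountered per unit search time: 0.081×3.54 + 0.0835×2.57 + 0.279×14.6 + 0.049×7.92 = 4.963 kJ/s.
Handling time per unit search time: 0.081×7.85 + 0.0835×3.47 + 0.279×3.54 + 0.049×2.85 = 2.053.
Rate = 4.963/(1 + 2.053) = 1.626 kJ/s.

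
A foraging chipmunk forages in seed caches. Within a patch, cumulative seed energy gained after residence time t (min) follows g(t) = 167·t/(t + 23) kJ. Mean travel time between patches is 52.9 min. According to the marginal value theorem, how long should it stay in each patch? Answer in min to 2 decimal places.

Optimal t* satisfies g'(t*) = g(t*)/(T + t*).
g'(t) = 167·23/(t + 23)². Setting 167·23/(t+23)² = 167t/[(t+23)(52.9+t)] gives 23(52.9+t) = t(t+23), so t² = 23×52.9 = 1217.
t* = √1217 = 34.88 min.

34.88 min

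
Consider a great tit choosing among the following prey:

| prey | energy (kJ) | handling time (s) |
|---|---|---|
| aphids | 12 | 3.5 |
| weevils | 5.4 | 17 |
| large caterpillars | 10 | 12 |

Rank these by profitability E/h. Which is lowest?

Profitability E/h (kJ/s): aphids = 12/3.5 = 3.43, weevils = 5.4/17 = 0.318, large caterpillars = 10/12 = 0.833.
Ranked: aphids > large caterpillars > weevils.

weevils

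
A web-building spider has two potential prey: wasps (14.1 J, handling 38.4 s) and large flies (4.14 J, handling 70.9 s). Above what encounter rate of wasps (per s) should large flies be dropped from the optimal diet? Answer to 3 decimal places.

0.005 per s

Drop large flies once their profitability E₂/h₂ falls below the rate achievable on wasps alone: E₂/h₂ = λE₁/(1 + λh₁).
Solve for λ: λE₁h₂ = E₂(1 + λh₁) → λ(E₁h₂ − E₂h₁) = E₂ → λ = E₂/(E₁h₂ − E₂h₁).
λ = 4.14/(14.1×70.9 − 4.14×38.4) = 4.14/840.7 = 0.004924 per s.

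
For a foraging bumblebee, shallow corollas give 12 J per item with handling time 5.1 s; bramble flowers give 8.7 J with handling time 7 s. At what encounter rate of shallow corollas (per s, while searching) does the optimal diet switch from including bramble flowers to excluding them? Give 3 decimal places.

0.220 per s

Drop bramble flowers once their profitability E₂/h₂ falls below the rate achievable on shallow corollas alone: E₂/h₂ = λE₁/(1 + λh₁).
Solve for λ: λE₁h₂ = E₂(1 + λh₁) → λ(E₁h₂ − E₂h₁) = E₂ → λ = E₂/(E₁h₂ − E₂h₁).
λ = 8.7/(12×7 − 8.7×5.1) = 8.7/39.63 = 0.2195 per s.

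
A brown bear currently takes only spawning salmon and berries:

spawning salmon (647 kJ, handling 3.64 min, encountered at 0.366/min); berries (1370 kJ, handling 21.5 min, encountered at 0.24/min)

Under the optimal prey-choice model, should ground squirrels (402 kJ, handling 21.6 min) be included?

No

Current rate: (0.366×647 + 0.24×1370)/(1 + 0.366×3.64 + 0.24×21.5) = 75.49 kJ/min.
ground squirrels: E/h = 402/21.6 = 18.61 kJ/min.
18.61 < 75.49, so adding ground squirrels would lower the average — exclude it.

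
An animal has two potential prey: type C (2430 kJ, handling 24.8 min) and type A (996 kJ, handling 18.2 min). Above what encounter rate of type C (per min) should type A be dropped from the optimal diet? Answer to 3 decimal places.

0.051 per min

At the threshold, the rate on type C alone equals the profitability of type A: λ·2430/(1 + λ·24.8) = 996/18.2 = 54.73.
Rearranging, λ(2430 − 54.73×24.8) = 54.73, so λ = 54.73/1073 = 0.05101 per min.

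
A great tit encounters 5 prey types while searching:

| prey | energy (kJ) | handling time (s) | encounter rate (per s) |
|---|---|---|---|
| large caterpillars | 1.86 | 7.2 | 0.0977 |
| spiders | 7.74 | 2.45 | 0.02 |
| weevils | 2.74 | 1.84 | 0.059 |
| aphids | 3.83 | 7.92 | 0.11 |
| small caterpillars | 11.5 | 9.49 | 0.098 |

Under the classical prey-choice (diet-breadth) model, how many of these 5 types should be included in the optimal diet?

3

Rank by E/h (kJ/s): spiders 3.16, weevils 1.49, small caterpillars 1.21, aphids 0.484, large caterpillars 0.258. Include each in turn until the next type's E/h falls below the running intake rate.
Rate on top 1: 0.1476. weevils: 1.49 > 0.1476 → include.
Rate on top 2: 0.2734. small caterpillars: 1.21 > 0.2734 → include.
Rate on top 3: 0.6915. aphids: 0.484 < 0.6915 → exclude; stop.
Optimal diet: spiders, weevils, small caterpillars — 3 of 5 types.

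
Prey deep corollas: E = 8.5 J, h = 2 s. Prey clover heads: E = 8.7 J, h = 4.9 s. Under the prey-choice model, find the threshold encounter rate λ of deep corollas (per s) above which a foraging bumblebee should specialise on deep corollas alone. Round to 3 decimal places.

At the threshold, the rate on deep corollas alone equals the profitability of clover heads: λ·8.5/(1 + λ·2) = 8.7/4.9 = 1.776.
Rearranging, λ(8.5 − 1.776×2) = 1.776, so λ = 1.776/4.949 = 0.3588 per s.

0.359 per s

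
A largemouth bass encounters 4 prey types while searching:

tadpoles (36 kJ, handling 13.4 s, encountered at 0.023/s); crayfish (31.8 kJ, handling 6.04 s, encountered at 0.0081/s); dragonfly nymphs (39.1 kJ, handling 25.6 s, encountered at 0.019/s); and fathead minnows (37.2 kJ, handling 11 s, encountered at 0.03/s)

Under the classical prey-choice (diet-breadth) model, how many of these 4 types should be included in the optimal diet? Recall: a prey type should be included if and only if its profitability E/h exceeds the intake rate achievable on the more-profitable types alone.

Rank by E/h (kJ/s): crayfish 5.26, fathead minnows 3.38, tadpoles 2.69, dragonfly nymphs 1.53. Include each in turn until the next type's E/h falls below the running intake rate.
Rate on top 1: 0.2456. fathead minnows: 3.38 > 0.2456 → include.
Rate on top 2: 0.9961. tadpoles: 2.69 > 0.9961 → include.
Rate on top 3: 1.305. dragonfly nymphs: 1.53 > 1.305 → include.
Optimal diet: crayfish, fathead minnows, tadpoles, dragonfly nymphs — 4 of 4 types.

4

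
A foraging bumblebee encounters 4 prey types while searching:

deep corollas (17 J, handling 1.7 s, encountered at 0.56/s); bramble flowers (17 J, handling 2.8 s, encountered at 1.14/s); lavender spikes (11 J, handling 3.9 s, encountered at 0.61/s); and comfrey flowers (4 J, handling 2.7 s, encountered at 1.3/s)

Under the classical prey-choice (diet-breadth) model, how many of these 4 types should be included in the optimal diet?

2

Profitabilities (E/h, J/s): deep corollas 10, bramble flowers 6.07, lavender spikes 2.82, comfrey flowers 1.48. Add prey in this order while the next type's profitability exceeds the intake rate on those already taken.
Rate on top 1: 4.877. bramble flowers: 6.07 > 4.877 → include.
Rate on top 2: 5.618. lavender spikes: 2.82 < 5.618 → exclude; stop.
Optimal diet: deep corollas, bramble flowers — 2 of 4 types.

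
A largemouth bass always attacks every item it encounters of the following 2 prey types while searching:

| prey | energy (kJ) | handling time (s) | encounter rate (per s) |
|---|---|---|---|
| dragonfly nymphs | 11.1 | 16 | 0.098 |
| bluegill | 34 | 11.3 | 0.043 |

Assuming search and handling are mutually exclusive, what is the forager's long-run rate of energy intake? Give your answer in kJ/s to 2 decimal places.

Energy encountered per unit search time: 0.098×11.1 + 0.043×34 = 2.55 kJ/s.
Handling time per unit search time: 0.098×16 + 0.043×11.3 = 2.054.
Rate = 2.55/(1 + 2.054) = 0.8349 kJ/s.

0.83 kJ/s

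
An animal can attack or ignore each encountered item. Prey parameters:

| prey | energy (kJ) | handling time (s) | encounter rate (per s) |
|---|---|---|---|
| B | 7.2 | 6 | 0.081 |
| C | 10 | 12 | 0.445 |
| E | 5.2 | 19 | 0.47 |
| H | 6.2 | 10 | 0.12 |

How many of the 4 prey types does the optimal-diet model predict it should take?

E/h in descending order: B 1.2, C 0.833, H 0.62, E 0.274 kJ/s. The optimal diet is the largest prefix of this list for which every included type satisfies E_i/h_i > R on the types above it.
Rate on top 1: 0.3925. C: 0.833 > 0.3925 → include.
Rate on top 2: 0.7374. H: 0.62 < 0.7374 → exclude; stop.
Optimal diet: B, C — 2 of 4 types.

2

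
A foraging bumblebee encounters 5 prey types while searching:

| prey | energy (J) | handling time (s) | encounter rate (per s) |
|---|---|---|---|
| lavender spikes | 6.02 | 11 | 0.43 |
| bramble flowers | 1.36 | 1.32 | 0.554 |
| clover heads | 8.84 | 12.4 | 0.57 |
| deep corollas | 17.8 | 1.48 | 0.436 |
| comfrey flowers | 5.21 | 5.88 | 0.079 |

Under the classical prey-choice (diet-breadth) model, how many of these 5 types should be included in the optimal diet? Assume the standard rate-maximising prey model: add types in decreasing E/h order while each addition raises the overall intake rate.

Profitabilities (E/h, J/s): deep corollas 12, bramble flowers 1.03, comfrey flowers 0.886, clover heads 0.713, lavender spikes 0.547. Add prey in this order while the next type's profitability exceeds the intake rate on those already taken.
Rate on top 1: 4.717. bramble flowers: 1.03 < 4.717 → exclude; stop.
Optimal diet: deep corollas — 1 of 5 types.

1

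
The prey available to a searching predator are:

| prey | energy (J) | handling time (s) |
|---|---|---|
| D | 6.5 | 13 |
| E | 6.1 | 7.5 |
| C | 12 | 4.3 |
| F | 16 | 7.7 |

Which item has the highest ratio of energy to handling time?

In descending order of E/h:
C: 12/4.3 = 2.79 J/s
F: 16/7.7 = 2.08 J/s
E: 6.1/7.5 = 0.813 J/s
D: 6.5/13 = 0.5 J/s

C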